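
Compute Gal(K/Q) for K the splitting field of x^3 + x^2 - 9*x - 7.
Gal(K/Q) = S_3 (symmetric group of order 6)

Compute the discriminant of x^3 + (1)*x^2 + (-9)*x + (-7): Δ = 2836. Since Δ is not a rational square, the Galois group is not contained in A_3; it must be the full S_3 (irreducibility of the cubic rules out anything smaller).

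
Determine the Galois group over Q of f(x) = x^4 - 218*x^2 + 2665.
Gal(K/Q) = V_4 (Klein four-group, Z/2Z × Z/2Z)

f factors as (x^2 - 13)(x^2 - 205), so the splitting field is K = Q(sqrt(13), sqrt(205)). The elements 13, 205, 2665 are all non-squares in Q, so sqrt(13) and sqrt(205) generate independent quadratic extensions. Thus [K:Q] = 4 and Gal(K/Q) is generated by the two order-2 automorphisms sqrt(13) ↦ -sqrt(13) and sqrt(205) ↦ -sqrt(205), giving V_4.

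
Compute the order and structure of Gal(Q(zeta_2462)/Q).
|Gal(Q(zeta_2462)/Q)| = phi(2462) = 1230; group ≅ (Z/2462Z)^* ≅ Z/1230Z

The n-th cyclotomic polynomial Φ_2462(x) is the minimal polynomial of zeta_2462 over Q and has degree phi(2462) = 1230. So Q(zeta_2462) is a degree-1230 Galois extension with Galois group (Z/2462Z)^*. By CRT, (Z/2462Z)^* ≅ (Z/2Z)^* × (Z/1231Z)^*. Each prime-power unit group is (Z/2Z)^* ≅ trivial group (order 1); (Z/1231Z)^* ≅ Z/1230Z. Hence Gal(Q(zeta_2462)/Q) ≅ Z/1230Z.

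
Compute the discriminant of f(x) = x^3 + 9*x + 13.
Δ = -7479

For a depressed cubic x^3 + p x + q the discriminant is Δ = -4 p^3 - 27 q^2 = -4*(9)^3 - 27*(13)^2 = -2916 - 4563 = -7479.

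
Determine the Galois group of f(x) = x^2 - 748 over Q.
Gal(K/Q) = Z/2Z (cyclic of order 2)

x^2 - 748 is irreducible over Q since 748 is not a rational square. The splitting field Q(sqrt(748)) has degree 2 over Q, and its unique nontrivial automorphism is sqrt(748) ↦ -sqrt(748). Hence Gal(Q(sqrt(748))/Q) = Z/2Z.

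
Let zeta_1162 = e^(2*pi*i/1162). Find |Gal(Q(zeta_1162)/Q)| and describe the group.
|Gal(Q(zeta_1162)/Q)| = phi(1162) = 492; group ≅ (Z/1162Z)^* ≅ Z/6Z × Z/82Z

The n-th cyclotomic polynomial Φ_1162(x) is the minimal polynomial of zeta_1162 over Q and has degree phi(1162) = 492. So Q(zeta_1162) is a degree-492 Galois extension with Galois group (Z/1162Z)^*. By CRT, (Z/1162Z)^* ≅ (Z/2Z)^* × (Z/7Z)^* × (Z/83Z)^*. Each prime-power unit group is (Z/2Z)^* ≅ trivial group (order 1); (Z/7Z)^* ≅ Z/6Z; (Z/83Z)^* ≅ Z/82Z. Hence Gal(Q(zeta_1162)/Q) ≅ Z/6Z × Z/82Z.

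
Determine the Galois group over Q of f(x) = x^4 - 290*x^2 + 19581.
Gal(K/Q) = V_4 (Klein four-group, Z/2Z × Z/2Z)

f factors as (x^2 - 183)(x^2 - 107), so the splitting field is K = Q(sqrt(183), sqrt(107)). The elements 183, 107, 19581 are all non-squares in Q, so sqrt(183) and sqrt(107) generate independent quadratic extensions. Thus [K:Q] = 4 and Gal(K/Q) is generated by the two order-2 automorphisms sqrt(183) ↦ -sqrt(183) and sqrt(107) ↦ -sqrt(107), giving V_4.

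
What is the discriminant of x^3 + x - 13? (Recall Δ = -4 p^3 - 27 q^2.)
Δ = -4567

For a depressed cubic x^3 + p x + q the discriminant is Δ = -4 p^3 - 27 q^2 = -4*(1)^3 - 27*(-13)^2 = -4 - 4563 = -4567.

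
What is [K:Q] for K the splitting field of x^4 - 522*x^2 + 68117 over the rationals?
[K:Q] = 4

f factors as (x^2 - 259)(x^2 - 263); the splitting field is K = Q(sqrt(259), sqrt(263)). Since 259, 263, and 68117 are all non-squares in Q, the three subfields Q(sqrt(259)), Q(sqrt(263)), Q(sqrt(68117)) are distinct degree-2 extensions, so [K:Q] = 4 (Klein four Galois group).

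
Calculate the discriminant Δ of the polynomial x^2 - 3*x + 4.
Δ = -7

For a quadratic a x^2 + b x + c the discriminant is Δ = b^2 - 4ac = (-3)^2 - 4*(1)*(4) = 9 - (16) = -7.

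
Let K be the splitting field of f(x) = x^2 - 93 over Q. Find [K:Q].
[K:Q] = 2

The polynomial x^2 - 93 is irreducible over Q since 93 is not a perfect square. Its splitting field is Q(sqrt(93)), which has degree 2 over Q.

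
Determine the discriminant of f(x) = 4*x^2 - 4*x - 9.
Δ = 160

For a quadratic a x^2 + b x + c the discriminant is Δ = b^2 - 4ac = (-4)^2 - 4*(4)*(-9) = 16 - (-144) = 160.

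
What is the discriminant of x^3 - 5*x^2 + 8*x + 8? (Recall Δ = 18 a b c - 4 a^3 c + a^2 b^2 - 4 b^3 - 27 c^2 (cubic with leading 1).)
Δ = -3936

For x^3 + a x^2 + b x + c the discriminant is Δ = 18 a b c - 4 a^3 c + a^2 b^2 - 4 b^3 - 27 c^2.
Plug a = -5, b = 8, c = 8:
  18*(-5)*(8)*(8) - 4*(-5)^3*(8) + (-5)^2*(8)^2 - 4*(8)^3 - 27*(8)^2
  = -5760 + (4000) + 1600 + (-2048) + (-1728)
  = -3936.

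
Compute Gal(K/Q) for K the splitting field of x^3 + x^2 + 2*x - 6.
Gal(K/Q) = S_3 (symmetric group of order 6)

Compute the discriminant of x^3 + (1)*x^2 + (2)*x + (-6): Δ = -1192. Since Δ is not a rational square, the Galois group is not contained in A_3; it must be the full S_3 (irreducibility of the cubic rules out anything smaller).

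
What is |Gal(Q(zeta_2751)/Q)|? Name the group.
|Gal(Q(zeta_2751)/Q)| = phi(2751) = 1560; group ≅ (Z/2751Z)^* ≅ Z/2Z × Z/6Z × Z/130Z

The n-th cyclotomic polynomial Φ_2751(x) is the minimal polynomial of zeta_2751 over Q and has degree phi(2751) = 1560. So Q(zeta_2751) is a degree-1560 Galois extension with Galois group (Z/2751Z)^*. By CRT, (Z/2751Z)^* ≅ (Z/3Z)^* × (Z/7Z)^* × (Z/131Z)^*. Each prime-power unit group is (Z/3Z)^* ≅ Z/2Z; (Z/7Z)^* ≅ Z/6Z; (Z/131Z)^* ≅ Z/130Z. Hence Gal(Q(zeta_2751)/Q) ≅ Z/2Z × Z/6Z × Z/130Z.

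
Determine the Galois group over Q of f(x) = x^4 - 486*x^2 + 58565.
Gal(K/Q) = V_4 (Klein four-group, Z/2Z × Z/2Z)

f factors as (x^2 - 221)(x^2 - 265), so the splitting field is K = Q(sqrt(221), sqrt(265)). The elements 221, 265, 58565 are all non-squares in Q, so sqrt(221) and sqrt(265) generate independent quadratic extensions. Thus [K:Q] = 4 and Gal(K/Q) is generated by the two order-2 automorphisms sqrt(221) ↦ -sqrt(221) and sqrt(265) ↦ -sqrt(265), giving V_4.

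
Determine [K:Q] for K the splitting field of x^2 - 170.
[K:Q] = 2

The polynomial x^2 - 170 is irreducible over Q since 170 is not a perfect square. Its splitting field is Q(sqrt(170)), which has degree 2 over Q.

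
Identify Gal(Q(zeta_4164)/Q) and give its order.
|Gal(Q(zeta_4164)/Q)| = phi(4164) = 1384; group ≅ (Z/4164Z)^* ≅ Z/2Z × Z/2Z × Z/346Z

The n-th cyclotomic polynomial Φ_4164(x) is the minimal polynomial of zeta_4164 over Q and has degree phi(4164) = 1384. So Q(zeta_4164) is a degree-1384 Galois extension with Galois group (Z/4164Z)^*. By CRT, (Z/4164Z)^* ≅ (Z/4Z)^* × (Z/3Z)^* × (Z/347Z)^*. Each prime-power unit group is (Z/4Z)^* ≅ Z/2Z; (Z/3Z)^* ≅ Z/2Z; (Z/347Z)^* ≅ Z/346Z. Hence Gal(Q(zeta_4164)/Q) ≅ Z/2Z × Z/2Z × Z/346Z.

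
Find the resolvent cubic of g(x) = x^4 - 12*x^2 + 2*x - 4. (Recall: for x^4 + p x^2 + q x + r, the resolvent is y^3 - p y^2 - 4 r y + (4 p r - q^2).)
h(y) = y^3 + 12*y^2 + 16*y + 188

Identify coefficients: p = -12, q = 2, r = -4.
Plug into h(y) = y^3 - p y^2 - 4 r y + (4 p r - q^2):
  h(y) = y^3 - (-12) y^2 - 4*(-4) y + (4*(-12)*(-4) - (2)^2)
       = y^3 + (12) y^2 + (16) y + (188).
Simplifying: h(y) = y^3 + 12*y^2 + 16*y + 188.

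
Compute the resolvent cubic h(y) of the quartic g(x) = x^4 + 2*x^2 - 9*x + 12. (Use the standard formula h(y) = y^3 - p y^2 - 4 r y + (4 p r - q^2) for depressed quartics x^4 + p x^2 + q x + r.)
h(y) = y^3 - 2*y^2 - 48*y + 15

Identify coefficients: p = 2, q = -9, r = 12.
Plug into h(y) = y^3 - p y^2 - 4 r y + (4 p r - q^2):
  h(y) = y^3 - (2) y^2 - 4*(12) y + (4*(2)*(12) - (-9)^2)
       = y^3 + (-2) y^2 + (-48) y + (15).
Simplifying: h(y) = y^3 - 2*y^2 - 48*y + 15.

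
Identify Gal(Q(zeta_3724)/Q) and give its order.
|Gal(Q(zeta_3724)/Q)| = phi(3724) = 1512; group ≅ (Z/3724Z)^* ≅ Z/2Z × Z/18Z × Z/42Z

The n-th cyclotomic polynomial Φ_3724(x) is the minimal polynomial of zeta_3724 over Q and has degree phi(3724) = 1512. So Q(zeta_3724) is a degree-1512 Galois extension with Galois group (Z/3724Z)^*. By CRT, (Z/3724Z)^* ≅ (Z/4Z)^* × (Z/49Z)^* × (Z/19Z)^*. Each prime-power unit group is (Z/4Z)^* ≅ Z/2Z; (Z/49Z)^* ≅ Z/42Z; (Z/19Z)^* ≅ Z/18Z. Hence Gal(Q(zeta_3724)/Q) ≅ Z/2Z × Z/18Z × Z/42Z.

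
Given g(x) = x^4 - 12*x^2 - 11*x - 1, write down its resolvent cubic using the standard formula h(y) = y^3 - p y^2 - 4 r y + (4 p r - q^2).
h(y) = y^3 + 12*y^2 + 4*y - 73

Identify coefficients: p = -12, q = -11, r = -1.
Plug into h(y) = y^3 - p y^2 - 4 r y + (4 p r - q^2):
  h(y) = y^3 - (-12) y^2 - 4*(-1) y + (4*(-12)*(-1) - (-11)^2)
       = y^3 + (12) y^2 + (4) y + (-73).
Simplifying: h(y) = y^3 + 12*y^2 + 4*y - 73.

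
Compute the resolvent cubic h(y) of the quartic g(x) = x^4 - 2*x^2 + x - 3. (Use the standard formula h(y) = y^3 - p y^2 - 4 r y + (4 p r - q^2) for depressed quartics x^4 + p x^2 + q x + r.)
h(y) = y^3 + 2*y^2 + 12*y + 23

Identify coefficients: p = -2, q = 1, r = -3.
Plug into h(y) = y^3 - p y^2 - 4 r y + (4 p r - q^2):
  h(y) = y^3 - (-2) y^2 - 4*(-3) y + (4*(-2)*(-3) - (1)^2)
       = y^3 + (2) y^2 + (12) y + (23).
Simplifying: h(y) = y^3 + 2*y^2 + 12*y + 23.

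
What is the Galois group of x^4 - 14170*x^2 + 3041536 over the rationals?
Gal(K/Q) = Z/2Z (cyclic of order 2)

f factors as (x^2 - 218)(x^2 - 13952), so the splitting field is K = Q(sqrt(218), sqrt(13952)). The squarefree part of 218 is 218 and the squarefree part of 13952 is also 218, so sqrt(218) and sqrt(13952) are both rational multiples of sqrt(218). Hence Q(sqrt(218)) = Q(sqrt(13952)) = Q(sqrt(218)), and the splitting field collapses to a single degree-2 extension with Galois group Z/2Z.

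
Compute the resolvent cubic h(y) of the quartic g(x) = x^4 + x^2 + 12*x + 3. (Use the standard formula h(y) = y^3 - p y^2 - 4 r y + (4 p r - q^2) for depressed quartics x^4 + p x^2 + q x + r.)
h(y) = y^3 - y^2 - 12*y - 132

Identify coefficients: p = 1, q = 12, r = 3.
Plug into h(y) = y^3 - p y^2 - 4 r y + (4 p r - q^2):
  h(y) = y^3 - (1) y^2 - 4*(3) y + (4*(1)*(3) - (12)^2)
       = y^3 + (-1) y^2 + (-12) y + (-132).
Simplifying: h(y) = y^3 - y^2 - 12*y - 132.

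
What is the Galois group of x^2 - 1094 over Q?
Gal(K/Q) = Z/2Z (cyclic of order 2)

x^2 - 1094 is irreducible over Q since 1094 is not a rational square. The splitting field Q(sqrt(1094)) has degree 2 over Q, and its unique nontrivial automorphism is sqrt(1094) ↦ -sqrt(1094). Hence Gal(Q(sqrt(1094))/Q) = Z/2Z.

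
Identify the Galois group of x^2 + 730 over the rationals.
Gal(K/Q) = Z/2Z (cyclic of order 2)

x^2 + 730 is irreducible over Q since -730 is not a rational square. The splitting field Q(sqrt(-730)) has degree 2 over Q, and its unique nontrivial automorphism is sqrt(-730) ↦ -sqrt(-730). Hence Gal(Q(sqrt(-730))/Q) = Z/2Z.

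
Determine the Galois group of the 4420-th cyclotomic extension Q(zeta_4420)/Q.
|Gal(Q(zeta_4420)/Q)| = phi(4420) = 1536; group ≅ (Z/4420Z)^* ≅ Z/2Z × Z/4Z × Z/12Z × Z/16Z

The n-th cyclotomic polynomial Φ_4420(x) is the minimal polynomial of zeta_4420 over Q and has degree phi(4420) = 1536. So Q(zeta_4420) is a degree-1536 Galois extension with Galois group (Z/4420Z)^*. By CRT, (Z/4420Z)^* ≅ (Z/4Z)^* × (Z/5Z)^* × (Z/13Z)^* × (Z/17Z)^*. Each prime-power unit group is (Z/4Z)^* ≅ Z/2Z; (Z/5Z)^* ≅ Z/4Z; (Z/13Z)^* ≅ Z/12Z; (Z/17Z)^* ≅ Z/16Z. Hence Gal(Q(zeta_4420)/Q) ≅ Z/2Z × Z/4Z × Z/12Z × Z/16Z.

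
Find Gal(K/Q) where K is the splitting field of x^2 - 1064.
Gal(K/Q) = Z/2Z (cyclic of order 2)

x^2 - 1064 is irreducible over Q since 1064 is not a rational square. The splitting field Q(sqrt(1064)) has degree 2 over Q, and its unique nontrivial automorphism is sqrt(1064) ↦ -sqrt(1064). Hence Gal(Q(sqrt(1064))/Q) = Z/2Z.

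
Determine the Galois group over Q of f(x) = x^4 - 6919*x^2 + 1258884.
Gal(K/Q) = Z/2Z (cyclic of order 2)

f factors as (x^2 - 6732)(x^2 - 187), so the splitting field is K = Q(sqrt(6732), sqrt(187)). The squarefree part of 6732 is 187 and the squarefree part of 187 is also 187, so sqrt(6732) and sqrt(187) are both rational multiples of sqrt(187). Hence Q(sqrt(6732)) = Q(sqrt(187)) = Q(sqrt(187)), and the splitting field collapses to a single degree-2 extension with Galois group Z/2Z.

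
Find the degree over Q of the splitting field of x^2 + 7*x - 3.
[K:Q] = 2

The discriminant of x^2 + (7)*x + (-3) is b^2 - 4c = 49 - (-12) = 61. Since 61 is not a perfect square in Q, the polynomial is irreducible over Q. Its two roots generate a degree-2 extension, so [K:Q] = 2.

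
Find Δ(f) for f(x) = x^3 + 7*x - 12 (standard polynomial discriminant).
Δ = -5260

For a depressed cubic x^3 + p x + q the discriminant is Δ = -4 p^3 - 27 q^2 = -4*(7)^3 - 27*(-12)^2 = -1372 - 3888 = -5260.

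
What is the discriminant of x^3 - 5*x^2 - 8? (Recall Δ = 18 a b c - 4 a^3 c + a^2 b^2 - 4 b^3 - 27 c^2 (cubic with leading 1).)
Δ = -5728

For x^3 + a x^2 + b x + c the discriminant is Δ = 18 a b c - 4 a^3 c + a^2 b^2 - 4 b^3 - 27 c^2.
Plug a = -5, b = 0, c = -8:
  18*(-5)*(0)*(-8) - 4*(-5)^3*(-8) + (-5)^2*(0)^2 - 4*(0)^3 - 27*(-8)^2
  = 0 + (-4000) + 0 + (0) + (-1728)
  = -5728.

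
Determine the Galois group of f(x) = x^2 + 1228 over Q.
Gal(K/Q) = Z/2Z (cyclic of order 2)

x^2 + 1228 is irreducible over Q since -1228 is not a rational square. The splitting field Q(sqrt(-1228)) has degree 2 over Q, and its unique nontrivial automorphism is sqrt(-1228) ↦ -sqrt(-1228). Hence Gal(Q(sqrt(-1228))/Q) = Z/2Z.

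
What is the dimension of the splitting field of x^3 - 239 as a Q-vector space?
[K:Q] = 6

x^3 - 239 has one real root r = 239^(1/3) and two complex roots r*zeta_3, r*zeta_3^2 where zeta_3 = e^(2*pi*i/3). The splitting field is Q(r, zeta_3). [Q(r):Q] = 3 and [Q(zeta_3):Q] = 2 with gcd = 1, so [Q(r, zeta_3):Q] = 3 * 2 = 6.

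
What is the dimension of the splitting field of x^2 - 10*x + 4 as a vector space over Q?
[K:Q] = 2

The discriminant of x^2 + (-10)*x + (4) is b^2 - 4c = 100 - (16) = 84. Since 84 is not a perfect square in Q, the polynomial is irreducible over Q. Its two roots generate a degree-2 extension, so [K:Q] = 2.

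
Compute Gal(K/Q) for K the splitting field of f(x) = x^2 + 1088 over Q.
Gal(K/Q) = Z/2Z (cyclic of order 2)

x^2 + 1088 is irreducible over Q since -1088 is not a rational square. The splitting field Q(sqrt(-1088)) has degree 2 over Q, and its unique nontrivial automorphism is sqrt(-1088) ↦ -sqrt(-1088). Hence Gal(Q(sqrt(-1088))/Q) = Z/2Z.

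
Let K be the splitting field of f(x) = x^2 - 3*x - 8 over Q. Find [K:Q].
[K:Q] = 2

The discriminant of x^2 + (-3)*x + (-8) is b^2 - 4c = 9 - (-32) = 41. Since 41 is not a perfect square in Q, the polynomial is irreducible over Q. Its two roots generate a degree-2 extension, so [K:Q] = 2.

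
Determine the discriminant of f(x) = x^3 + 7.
Δ = -1323

For a depressed cubic x^3 + p x + q the discriminant is Δ = -4 p^3 - 27 q^2 = -4*(0)^3 - 27*(7)^2 = 0 - 1323 = -1323.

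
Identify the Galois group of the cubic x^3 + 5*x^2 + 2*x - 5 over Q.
Gal(K/Q) = S_3 (symmetric group of order 6)

Compute the discriminant of x^3 + (5)*x^2 + (2)*x + (-5): Δ = 993. Since Δ is not a rational square, the Galois group is not contained in A_3; it must be the full S_3 (irreducibility of the cubic rules out anything smaller).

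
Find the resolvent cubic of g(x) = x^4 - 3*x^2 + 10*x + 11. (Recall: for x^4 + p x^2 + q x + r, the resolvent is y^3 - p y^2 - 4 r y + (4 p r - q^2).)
h(y) = y^3 + 3*y^2 - 44*y - 232

Identify coefficients: p = -3, q = 10, r = 11.
Plug into h(y) = y^3 - p y^2 - 4 r y + (4 p r - q^2):
  h(y) = y^3 - (-3) y^2 - 4*(11) y + (4*(-3)*(11) - (10)^2)
       = y^3 + (3) y^2 + (-44) y + (-232).
Simplifying: h(y) = y^3 + 3*y^2 - 44*y - 232.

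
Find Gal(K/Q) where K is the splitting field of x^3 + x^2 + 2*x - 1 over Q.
Gal(K/Q) = S_3 (symmetric group of order 6)

Compute the discriminant of x^3 + (1)*x^2 + (2)*x + (-1): Δ = -87. Since Δ is not a rational square, the Galois group is not contained in A_3; it must be the full S_3 (irreducibility of the cubic rules out anything smaller).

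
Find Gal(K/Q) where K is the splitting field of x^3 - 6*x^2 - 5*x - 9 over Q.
Gal(K/Q) = S_3 (symmetric group of order 6)

Compute the discriminant of x^3 + (-6)*x^2 + (-5)*x + (-9): Δ = -13423. Since Δ is not a rational square, the Galois group is not contained in A_3; it must be the full S_3 (irreducibility of the cubic rules out anything smaller).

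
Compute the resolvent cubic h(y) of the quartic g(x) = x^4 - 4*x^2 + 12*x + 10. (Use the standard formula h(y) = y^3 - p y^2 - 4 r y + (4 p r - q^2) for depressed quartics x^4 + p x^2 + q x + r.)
h(y) = y^3 + 4*y^2 - 40*y - 304

Identify coefficients: p = -4, q = 12, r = 10.
Plug into h(y) = y^3 - p y^2 - 4 r y + (4 p r - q^2):
  h(y) = y^3 - (-4) y^2 - 4*(10) y + (4*(-4)*(10) - (12)^2)
       = y^3 + (4) y^2 + (-40) y + (-304).
Simplifying: h(y) = y^3 + 4*y^2 - 40*y - 304.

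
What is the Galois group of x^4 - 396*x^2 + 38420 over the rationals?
Gal(K/Q) = V_4 (Klein four-group, Z/2Z × Z/2Z)

f factors as (x^2 - 226)(x^2 - 170), so the splitting field is K = Q(sqrt(226), sqrt(170)). The elements 226, 170, 38420 are all non-squares in Q, so sqrt(226) and sqrt(170) generate independent quadratic extensions. Thus [K:Q] = 4 and Gal(K/Q) is generated by the two order-2 automorphisms sqrt(226) ↦ -sqrt(226) and sqrt(170) ↦ -sqrt(170), giving V_4.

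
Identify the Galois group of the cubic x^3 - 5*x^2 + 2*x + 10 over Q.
Gal(K/Q) = S_3 (symmetric group of order 6)

Compute the discriminant of x^3 + (-5)*x^2 + (2)*x + (10): Δ = 568. Since Δ is not a rational square, the Galois group is not contained in A_3; it must be the full S_3 (irreducibility of the cubic rules out anything smaller).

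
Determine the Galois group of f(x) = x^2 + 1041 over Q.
Gal(K/Q) = Z/2Z (cyclic of order 2)

x^2 + 1041 is irreducible over Q since -1041 is not a rational square. The splitting field Q(sqrt(-1041)) has degree 2 over Q, and its unique nontrivial automorphism is sqrt(-1041) ↦ -sqrt(-1041). Hence Gal(Q(sqrt(-1041))/Q) = Z/2Z.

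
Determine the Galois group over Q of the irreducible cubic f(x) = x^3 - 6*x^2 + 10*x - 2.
Gal(K/Q) = S_3 (symmetric group of order 6)

Compute the discriminant of x^3 + (-6)*x^2 + (10)*x + (-2): Δ = -76. Since Δ is not a rational square, the Galois group is not contained in A_3; it must be the full S_3 (irreducibility of the cubic rules out anything smaller).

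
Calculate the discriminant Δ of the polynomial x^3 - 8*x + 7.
Δ = 725

For a depressed cubic x^3 + p x + q the discriminant is Δ = -4 p^3 - 27 q^2 = -4*(-8)^3 - 27*(7)^2 = 2048 - 1323 = 725.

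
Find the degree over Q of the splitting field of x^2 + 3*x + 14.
[K:Q] = 2

The discriminant of x^2 + (3)*x + (14) is b^2 - 4c = 9 - (56) = -47. Since -47 is not a perfect square in Q, the polynomial is irreducible over Q. Its two roots generate a degree-2 extension, so [K:Q] = 2.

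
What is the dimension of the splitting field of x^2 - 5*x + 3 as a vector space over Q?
[K:Q] = 2

The discriminant of x^2 + (-5)*x + (3) is b^2 - 4c = 25 - (12) = 13. Since 13 is not a perfect square in Q, the polynomial is irreducible over Q. Its two roots generate a degree-2 extension, so [K:Q] = 2.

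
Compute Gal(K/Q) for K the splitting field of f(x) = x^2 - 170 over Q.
Gal(K/Q) = Z/2Z (cyclic of order 2)

x^2 - 170 is irreducible over Q since 170 is not a rational square. The splitting field Q(sqrt(170)) has degree 2 over Q, and its unique nontrivial automorphism is sqrt(170) ↦ -sqrt(170). Hence Gal(Q(sqrt(170))/Q) = Z/2Z.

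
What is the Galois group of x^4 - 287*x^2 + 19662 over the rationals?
Gal(K/Q) = V_4 (Klein four-group, Z/2Z × Z/2Z)

f factors as (x^2 - 113)(x^2 - 174), so the splitting field is K = Q(sqrt(113), sqrt(174)). The elements 113, 174, 19662 are all non-squares in Q, so sqrt(113) and sqrt(174) generate independent quadratic extensions. Thus [K:Q] = 4 and Gal(K/Q) is generated by the two order-2 automorphisms sqrt(113) ↦ -sqrt(113) and sqrt(174) ↦ -sqrt(174), giving V_4.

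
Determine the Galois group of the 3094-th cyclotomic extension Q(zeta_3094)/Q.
|Gal(Q(zeta_3094)/Q)| = phi(3094) = 1152; group ≅ (Z/3094Z)^* ≅ Z/6Z × Z/12Z × Z/16Z

The n-th cyclotomic polynomial Φ_3094(x) is the minimal polynomial of zeta_3094 over Q and has degree phi(3094) = 1152. So Q(zeta_3094) is a degree-1152 Galois extension with Galois group (Z/3094Z)^*. By CRT, (Z/3094Z)^* ≅ (Z/2Z)^* × (Z/7Z)^* × (Z/13Z)^* × (Z/17Z)^*. Each prime-power unit group is (Z/2Z)^* ≅ trivial group (order 1); (Z/7Z)^* ≅ Z/6Z; (Z/13Z)^* ≅ Z/12Z; (Z/17Z)^* ≅ Z/16Z. Hence Gal(Q(zeta_3094)/Q) ≅ Z/6Z × Z/12Z × Z/16Z.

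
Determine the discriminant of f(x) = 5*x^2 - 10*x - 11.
Δ = 320

For a quadratic a x^2 + b x + c the discriminant is Δ = b^2 - 4ac = (-10)^2 - 4*(5)*(-11) = 100 - (-220) = 320.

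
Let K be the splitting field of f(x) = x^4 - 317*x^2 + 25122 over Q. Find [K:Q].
[K:Q] = 4

f factors as (x^2 - 159)(x^2 - 158); the splitting field is K = Q(sqrt(159), sqrt(158)). Since 159, 158, and 25122 are all non-squares in Q, the three subfields Q(sqrt(159)), Q(sqrt(158)), Q(sqrt(25122)) are distinct degree-2 extensions, so [K:Q] = 4 (Klein four Galois group).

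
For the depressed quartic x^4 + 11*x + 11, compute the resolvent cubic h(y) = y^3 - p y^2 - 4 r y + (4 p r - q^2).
h(y) = y^3 - 44*y - 121

Identify coefficients: p = 0, q = 11, r = 11.
Plug into h(y) = y^3 - p y^2 - 4 r y + (4 p r - q^2):
  h(y) = y^3 - (0) y^2 - 4*(11) y + (4*(0)*(11) - (11)^2)
       = y^3 + (0) y^2 + (-44) y + (-121).
Simplifying: h(y) = y^3 - 44*y - 121.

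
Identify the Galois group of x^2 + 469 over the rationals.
Gal(K/Q) = Z/2Z (cyclic of order 2)

x^2 + 469 is irreducible over Q since -469 is not a rational square. The splitting field Q(sqrt(-469)) has degree 2 over Q, and its unique nontrivial automorphism is sqrt(-469) ↦ -sqrt(-469). Hence Gal(Q(sqrt(-469))/Q) = Z/2Z.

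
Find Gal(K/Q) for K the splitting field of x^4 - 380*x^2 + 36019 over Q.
Gal(K/Q) = V_4 (Klein four-group, Z/2Z × Z/2Z)

f factors as (x^2 - 181)(x^2 - 199), so the splitting field is K = Q(sqrt(181), sqrt(199)). The elements 181, 199, 36019 are all non-squares in Q, so sqrt(181) and sqrt(199) generate independent quadratic extensions. Thus [K:Q] = 4 and Gal(K/Q) is generated by the two order-2 automorphisms sqrt(181) ↦ -sqrt(181) and sqrt(199) ↦ -sqrt(199), giving V_4.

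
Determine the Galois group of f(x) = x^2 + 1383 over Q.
Gal(K/Q) = Z/2Z (cyclic of order 2)

x^2 + 1383 is irreducible over Q since -1383 is not a rational square. The splitting field Q(sqrt(-1383)) has degree 2 over Q, and its unique nontrivial automorphism is sqrt(-1383) ↦ -sqrt(-1383). Hence Gal(Q(sqrt(-1383))/Q) = Z/2Z.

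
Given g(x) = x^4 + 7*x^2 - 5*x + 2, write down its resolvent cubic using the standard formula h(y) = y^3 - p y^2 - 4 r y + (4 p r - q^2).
h(y) = y^3 - 7*y^2 - 8*y + 31

Identify coefficients: p = 7, q = -5, r = 2.
Plug into h(y) = y^3 - p y^2 - 4 r y + (4 p r - q^2):
  h(y) = y^3 - (7) y^2 - 4*(2) y + (4*(7)*(2) - (-5)^2)
       = y^3 + (-7) y^2 + (-8) y + (31).
Simplifying: h(y) = y^3 - 7*y^2 - 8*y + 31.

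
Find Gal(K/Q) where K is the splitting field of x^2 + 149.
Gal(K/Q) = Z/2Z (cyclic of order 2)

x^2 + 149 is irreducible over Q since -149 is not a rational square. The splitting field Q(sqrt(-149)) has degree 2 over Q, and its unique nontrivial automorphism is sqrt(-149) ↦ -sqrt(-149). Hence Gal(Q(sqrt(-149))/Q) = Z/2Z.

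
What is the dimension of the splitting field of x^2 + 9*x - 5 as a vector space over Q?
[K:Q] = 2

The discriminant of x^2 + (9)*x + (-5) is b^2 - 4c = 81 - (-20) = 101. Since 101 is not a perfect square in Q, the polynomial is irreducible over Q. Its two roots generate a degree-2 extension, so [K:Q] = 2.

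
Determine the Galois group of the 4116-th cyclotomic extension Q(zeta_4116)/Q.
|Gal(Q(zeta_4116)/Q)| = phi(4116) = 1176; group ≅ (Z/4116Z)^* ≅ Z/2Z × Z/2Z × Z/294Z

The n-th cyclotomic polynomial Φ_4116(x) is the minimal polynomial of zeta_4116 over Q and has degree phi(4116) = 1176. So Q(zeta_4116) is a degree-1176 Galois extension with Galois group (Z/4116Z)^*. By CRT, (Z/4116Z)^* ≅ (Z/4Z)^* × (Z/3Z)^* × (Z/343Z)^*. Each prime-power unit group is (Z/4Z)^* ≅ Z/2Z; (Z/3Z)^* ≅ Z/2Z; (Z/343Z)^* ≅ Z/294Z. Hence Gal(Q(zeta_4116)/Q) ≅ Z/2Z × Z/2Z × Z/294Z.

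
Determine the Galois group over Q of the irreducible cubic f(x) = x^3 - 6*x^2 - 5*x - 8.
Gal(K/Q) = S_3 (symmetric group of order 6)

Compute the discriminant of x^3 + (-6)*x^2 + (-5)*x + (-8): Δ = -11560. Since Δ is not a rational square, the Galois group is not contained in A_3; it must be the full S_3 (irreducibility of the cubic rules out anything smaller).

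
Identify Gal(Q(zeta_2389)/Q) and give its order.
|Gal(Q(zeta_2389)/Q)| = phi(2389) = 2388; group ≅ (Z/2389Z)^* ≅ Z/2388Z

The n-th cyclotomic polynomial Φ_2389(x) is the minimal polynomial of zeta_2389 over Q and has degree phi(2389) = 2388. So Q(zeta_2389) is a degree-2388 Galois extension with Galois group (Z/2389Z)^*. (Z/2389Z)^* is cyclic since 2389 is an odd prime power (or 4). Hence Gal(Q(zeta_2389)/Q) ≅ Z/2388Z.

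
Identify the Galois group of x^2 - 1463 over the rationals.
Gal(K/Q) = Z/2Z (cyclic of order 2)

x^2 - 1463 is irreducible over Q since 1463 is not a rational square. The splitting field Q(sqrt(1463)) has degree 2 over Q, and its unique nontrivial automorphism is sqrt(1463) ↦ -sqrt(1463). Hence Gal(Q(sqrt(1463))/Q) = Z/2Z.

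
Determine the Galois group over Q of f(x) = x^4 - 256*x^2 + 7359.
Gal(K/Q) = V_4 (Klein four-group, Z/2Z × Z/2Z)

f factors as (x^2 - 223)(x^2 - 33), so the splitting field is K = Q(sqrt(223), sqrt(33)). The elements 223, 33, 7359 are all non-squares in Q, so sqrt(223) and sqrt(33) generate independent quadratic extensions. Thus [K:Q] = 4 and Gal(K/Q) is generated by the two order-2 automorphisms sqrt(223) ↦ -sqrt(223) and sqrt(33) ↦ -sqrt(33), giving V_4.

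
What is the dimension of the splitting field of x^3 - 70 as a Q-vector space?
[K:Q] = 6

x^3 - 70 has one real root r = 70^(1/3) and two complex roots r*zeta_3, r*zeta_3^2 where zeta_3 = e^(2*pi*i/3). The splitting field is Q(r, zeta_3). [Q(r):Q] = 3 and [Q(zeta_3):Q] = 2 with gcd = 1, so [Q(r, zeta_3):Q] = 3 * 2 = 6.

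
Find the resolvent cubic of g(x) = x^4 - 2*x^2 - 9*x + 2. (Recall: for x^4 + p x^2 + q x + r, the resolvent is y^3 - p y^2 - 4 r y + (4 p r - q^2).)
h(y) = y^3 + 2*y^2 - 8*y - 97

Identify coefficients: p = -2, q = -9, r = 2.
Plug into h(y) = y^3 - p y^2 - 4 r y + (4 p r - q^2):
  h(y) = y^3 - (-2) y^2 - 4*(2) y + (4*(-2)*(2) - (-9)^2)
       = y^3 + (2) y^2 + (-8) y + (-97).
Simplifying: h(y) = y^3 + 2*y^2 - 8*y - 97.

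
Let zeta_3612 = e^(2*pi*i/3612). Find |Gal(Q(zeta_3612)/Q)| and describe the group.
|Gal(Q(zeta_3612)/Q)| = phi(3612) = 1008; group ≅ (Z/3612Z)^* ≅ Z/2Z × Z/2Z × Z/6Z × Z/42Z

The n-th cyclotomic polynomial Φ_3612(x) is the minimal polynomial of zeta_3612 over Q and has degree phi(3612) = 1008. So Q(zeta_3612) is a degree-1008 Galois extension with Galois group (Z/3612Z)^*. By CRT, (Z/3612Z)^* ≅ (Z/4Z)^* × (Z/3Z)^* × (Z/7Z)^* × (Z/43Z)^*. Each prime-power unit group is (Z/4Z)^* ≅ Z/2Z; (Z/3Z)^* ≅ Z/2Z; (Z/7Z)^* ≅ Z/6Z; (Z/43Z)^* ≅ Z/42Z. Hence Gal(Q(zeta_3612)/Q) ≅ Z/2Z × Z/2Z × Z/6Z × Z/42Z.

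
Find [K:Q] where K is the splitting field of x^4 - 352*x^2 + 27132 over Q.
[K:Q] = 4

f factors as (x^2 - 114)(x^2 - 238); the splitting field is K = Q(sqrt(114), sqrt(238)). Since 114, 238, and 27132 are all non-squares in Q, the three subfields Q(sqrt(114)), Q(sqrt(238)), Q(sqrt(27132)) are distinct degree-2 extensions, so [K:Q] = 4 (Klein four Galois group).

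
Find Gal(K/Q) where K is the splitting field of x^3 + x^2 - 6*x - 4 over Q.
Gal(K/Q) = S_3 (symmetric group of order 6)

Compute the discriminant of x^3 + (1)*x^2 + (-6)*x + (-4): Δ = 916. Since Δ is not a rational square, the Galois group is not contained in A_3; it must be the full S_3 (irreducibility of the cubic rules out anything smaller).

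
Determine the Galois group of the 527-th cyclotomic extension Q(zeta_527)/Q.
|Gal(Q(zeta_527)/Q)| = phi(527) = 480; group ≅ (Z/527Z)^* ≅ Z/16Z × Z/30Z

The n-th cyclotomic polynomial Φ_527(x) is the minimal polynomial of zeta_527 over Q and has degree phi(527) = 480. So Q(zeta_527) is a degree-480 Galois extension with Galois group (Z/527Z)^*. By CRT, (Z/527Z)^* ≅ (Z/17Z)^* × (Z/31Z)^*. Each prime-power unit group is (Z/17Z)^* ≅ Z/16Z; (Z/31Z)^* ≅ Z/30Z. Hence Gal(Q(zeta_527)/Q) ≅ Z/16Z × Z/30Z.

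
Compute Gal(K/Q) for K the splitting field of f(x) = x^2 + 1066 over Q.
Gal(K/Q) = Z/2Z (cyclic of order 2)

x^2 + 1066 is irreducible over Q since -1066 is not a rational square. The splitting field Q(sqrt(-1066)) has degree 2 over Q, and its unique nontrivial automorphism is sqrt(-1066) ↦ -sqrt(-1066). Hence Gal(Q(sqrt(-1066))/Q) = Z/2Z.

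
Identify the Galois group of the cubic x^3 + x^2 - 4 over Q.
Gal(K/Q) = S_3 (symmetric group of order 6)

Compute the discriminant of x^3 + (1)*x^2 + (0)*x + (-4): Δ = -416. Since Δ is not a rational square, the Galois group is not contained in A_3; it must be the full S_3 (irreducibility of the cubic rules out anything smaller).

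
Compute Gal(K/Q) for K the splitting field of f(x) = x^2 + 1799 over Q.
Gal(K/Q) = Z/2Z (cyclic of order 2)

x^2 + 1799 is irreducible over Q since -1799 is not a rational square. The splitting field Q(sqrt(-1799)) has degree 2 over Q, and its unique nontrivial automorphism is sqrt(-1799) ↦ -sqrt(-1799). Hence Gal(Q(sqrt(-1799))/Q) = Z/2Z.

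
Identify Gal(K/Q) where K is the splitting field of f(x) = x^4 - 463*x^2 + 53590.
Gal(K/Q) = V_4 (Klein four-group, Z/2Z × Z/2Z)

f factors as (x^2 - 233)(x^2 - 230), so the splitting field is K = Q(sqrt(233), sqrt(230)). The elements 233, 230, 53590 are all non-squares in Q, so sqrt(233) and sqrt(230) generate independent quadratic extensions. Thus [K:Q] = 4 and Gal(K/Q) is generated by the two order-2 automorphisms sqrt(233) ↦ -sqrt(233) and sqrt(230) ↦ -sqrt(230), giving V_4.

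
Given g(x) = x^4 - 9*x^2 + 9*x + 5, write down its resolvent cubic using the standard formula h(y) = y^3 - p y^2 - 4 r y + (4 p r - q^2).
h(y) = y^3 + 9*y^2 - 20*y - 261

Identify coefficients: p = -9, q = 9, r = 5.
Plug into h(y) = y^3 - p y^2 - 4 r y + (4 p r - q^2):
  h(y) = y^3 - (-9) y^2 - 4*(5) y + (4*(-9)*(5) - (9)^2)
       = y^3 + (9) y^2 + (-20) y + (-261).
Simplifying: h(y) = y^3 + 9*y^2 - 20*y - 261.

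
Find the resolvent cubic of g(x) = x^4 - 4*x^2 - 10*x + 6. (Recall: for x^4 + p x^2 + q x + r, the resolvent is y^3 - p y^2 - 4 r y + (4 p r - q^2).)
h(y) = y^3 + 4*y^2 - 24*y - 196

Identify coefficients: p = -4, q = -10, r = 6.
Plug into h(y) = y^3 - p y^2 - 4 r y + (4 p r - q^2):
  h(y) = y^3 - (-4) y^2 - 4*(6) y + (4*(-4)*(6) - (-10)^2)
       = y^3 + (4) y^2 + (-24) y + (-196).
Simplifying: h(y) = y^3 + 4*y^2 - 24*y - 196.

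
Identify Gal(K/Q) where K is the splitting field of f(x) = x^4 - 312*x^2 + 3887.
Gal(K/Q) = V_4 (Klein four-group, Z/2Z × Z/2Z)

f factors as (x^2 - 299)(x^2 - 13), so the splitting field is K = Q(sqrt(299), sqrt(13)). The elements 299, 13, 3887 are all non-squares in Q, so sqrt(299) and sqrt(13) generate independent quadratic extensions. Thus [K:Q] = 4 and Gal(K/Q) is generated by the two order-2 automorphisms sqrt(299) ↦ -sqrt(299) and sqrt(13) ↦ -sqrt(13), giving V_4.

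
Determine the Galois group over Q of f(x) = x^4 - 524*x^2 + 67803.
Gal(K/Q) = V_4 (Klein four-group, Z/2Z × Z/2Z)

f factors as (x^2 - 291)(x^2 - 233), so the splitting field is K = Q(sqrt(291), sqrt(233)). The elements 291, 233, 67803 are all non-squares in Q, so sqrt(291) and sqrt(233) generate independent quadratic extensions. Thus [K:Q] = 4 and Gal(K/Q) is generated by the two order-2 automorphisms sqrt(291) ↦ -sqrt(291) and sqrt(233) ↦ -sqrt(233), giving V_4.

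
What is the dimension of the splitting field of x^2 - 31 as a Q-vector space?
[K:Q] = 2

The polynomial x^2 - 31 is irreducible over Q since 31 is not a perfect square. Its splitting field is Q(sqrt(31)), which has degree 2 over Q.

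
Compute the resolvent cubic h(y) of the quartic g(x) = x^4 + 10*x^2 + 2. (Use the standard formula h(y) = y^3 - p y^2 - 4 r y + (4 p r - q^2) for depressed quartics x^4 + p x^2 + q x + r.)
h(y) = y^3 - 10*y^2 - 8*y + 80

Identify coefficients: p = 10, q = 0, r = 2.
Plug into h(y) = y^3 - p y^2 - 4 r y + (4 p r - q^2):
  h(y) = y^3 - (10) y^2 - 4*(2) y + (4*(10)*(2) - (0)^2)
       = y^3 + (-10) y^2 + (-8) y + (80).
Simplifying: h(y) = y^3 - 10*y^2 - 8*y + 80.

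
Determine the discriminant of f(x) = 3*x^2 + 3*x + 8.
Δ = -87

For a quadratic a x^2 + b x + c the discriminant is Δ = b^2 - 4ac = (3)^2 - 4*(3)*(8) = 9 - (96) = -87.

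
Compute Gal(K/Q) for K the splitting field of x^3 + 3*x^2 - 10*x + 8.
Gal(K/Q) = S_3 (symmetric group of order 6)

Compute the discriminant of x^3 + (3)*x^2 + (-10)*x + (8): Δ = -2012. Since Δ is not a rational square, the Galois group is not contained in A_3; it must be the full S_3 (irreducibility of the cubic rules out anything smaller).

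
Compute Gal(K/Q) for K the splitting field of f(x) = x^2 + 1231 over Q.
Gal(K/Q) = Z/2Z (cyclic of order 2)

x^2 + 1231 is irreducible over Q since -1231 is not a rational square. The splitting field Q(sqrt(-1231)) has degree 2 over Q, and its unique nontrivial automorphism is sqrt(-1231) ↦ -sqrt(-1231). Hence Gal(Q(sqrt(-1231))/Q) = Z/2Z.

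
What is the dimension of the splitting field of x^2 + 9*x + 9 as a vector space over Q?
[K:Q] = 2

The discriminant of x^2 + (9)*x + (9) is b^2 - 4c = 81 - (36) = 45. Since 45 is not a perfect square in Q, the polynomial is irreducible over Q. Its two roots generate a degree-2 extension, so [K:Q] = 2.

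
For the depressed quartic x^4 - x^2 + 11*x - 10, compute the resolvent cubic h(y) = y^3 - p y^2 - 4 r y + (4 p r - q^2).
h(y) = y^3 + y^2 + 40*y - 81

Identify coefficients: p = -1, q = 11, r = -10.
Plug into h(y) = y^3 - p y^2 - 4 r y + (4 p r - q^2):
  h(y) = y^3 - (-1) y^2 - 4*(-10) y + (4*(-1)*(-10) - (11)^2)
       = y^3 + (1) y^2 + (40) y + (-81).
Simplifying: h(y) = y^3 + y^2 + 40*y - 81.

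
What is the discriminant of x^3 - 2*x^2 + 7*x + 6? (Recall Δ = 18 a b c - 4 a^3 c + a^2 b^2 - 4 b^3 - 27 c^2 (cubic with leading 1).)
Δ = -3468

For x^3 + a x^2 + b x + c the discriminant is Δ = 18 a b c - 4 a^3 c + a^2 b^2 - 4 b^3 - 27 c^2.
Plug a = -2, b = 7, c = 6:
  18*(-2)*(7)*(6) - 4*(-2)^3*(6) + (-2)^2*(7)^2 - 4*(7)^3 - 27*(6)^2
  = -1512 + (192) + 196 + (-1372) + (-972)
  = -3468.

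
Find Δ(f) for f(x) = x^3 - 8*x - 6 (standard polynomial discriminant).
Δ = 1076

For a depressed cubic x^3 + p x + q the discriminant is Δ = -4 p^3 - 27 q^2 = -4*(-8)^3 - 27*(-6)^2 = 2048 - 972 = 1076.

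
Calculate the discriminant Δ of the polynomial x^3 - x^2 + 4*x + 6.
Δ = -1620

For x^3 + a x^2 + b x + c the discriminant is Δ = 18 a b c - 4 a^3 c + a^2 b^2 - 4 b^3 - 27 c^2.
Plug a = -1, b = 4, c = 6:
  18*(-1)*(4)*(6) - 4*(-1)^3*(6) + (-1)^2*(4)^2 - 4*(4)^3 - 27*(6)^2
  = -432 + (24) + 16 + (-256) + (-972)
  = -1620.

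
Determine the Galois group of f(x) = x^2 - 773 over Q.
Gal(K/Q) = Z/2Z (cyclic of order 2)

x^2 - 773 is irreducible over Q since 773 is not a rational square. The splitting field Q(sqrt(773)) has degree 2 over Q, and its unique nontrivial automorphism is sqrt(773) ↦ -sqrt(773). Hence Gal(Q(sqrt(773))/Q) = Z/2Z.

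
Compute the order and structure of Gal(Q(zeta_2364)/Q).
|Gal(Q(zeta_2364)/Q)| = phi(2364) = 784; group ≅ (Z/2364Z)^* ≅ Z/2Z × Z/2Z × Z/196Z

The n-th cyclotomic polynomial Φ_2364(x) is the minimal polynomial of zeta_2364 over Q and has degree phi(2364) = 784. So Q(zeta_2364) is a degree-784 Galois extension with Galois group (Z/2364Z)^*. By CRT, (Z/2364Z)^* ≅ (Z/4Z)^* × (Z/3Z)^* × (Z/197Z)^*. Each prime-power unit group is (Z/4Z)^* ≅ Z/2Z; (Z/3Z)^* ≅ Z/2Z; (Z/197Z)^* ≅ Z/196Z. Hence Gal(Q(zeta_2364)/Q) ≅ Z/2Z × Z/2Z × Z/196Z.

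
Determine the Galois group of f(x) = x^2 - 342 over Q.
Gal(K/Q) = Z/2Z (cyclic of order 2)

x^2 - 342 is irreducible over Q since 342 is not a rational square. The splitting field Q(sqrt(342)) has degree 2 over Q, and its unique nontrivial automorphism is sqrt(342) ↦ -sqrt(342). Hence Gal(Q(sqrt(342))/Q) = Z/2Z.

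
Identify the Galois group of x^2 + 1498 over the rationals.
Gal(K/Q) = Z/2Z (cyclic of order 2)

x^2 + 1498 is irreducible over Q since -1498 is not a rational square. The splitting field Q(sqrt(-1498)) has degree 2 over Q, and its unique nontrivial automorphism is sqrt(-1498) ↦ -sqrt(-1498). Hence Gal(Q(sqrt(-1498))/Q) = Z/2Z.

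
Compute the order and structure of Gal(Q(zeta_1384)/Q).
|Gal(Q(zeta_1384)/Q)| = phi(1384) = 688; group ≅ (Z/1384Z)^* ≅ Z/2Z × Z/2Z × Z/172Z

The n-th cyclotomic polynomial Φ_1384(x) is the minimal polynomial of zeta_1384 over Q and has degree phi(1384) = 688. So Q(zeta_1384) is a degree-688 Galois extension with Galois group (Z/1384Z)^*. By CRT, (Z/1384Z)^* ≅ (Z/8Z)^* × (Z/173Z)^*. Each prime-power unit group is (Z/8Z)^* ≅ Z/2Z × Z/2Z; (Z/173Z)^* ≅ Z/172Z. Hence Gal(Q(zeta_1384)/Q) ≅ Z/2Z × Z/2Z × Z/172Z.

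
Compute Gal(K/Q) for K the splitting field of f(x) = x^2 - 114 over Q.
Gal(K/Q) = Z/2Z (cyclic of order 2)

x^2 - 114 is irreducible over Q since 114 is not a rational square. The splitting field Q(sqrt(114)) has degree 2 over Q, and its unique nontrivial automorphism is sqrt(114) ↦ -sqrt(114). Hence Gal(Q(sqrt(114))/Q) = Z/2Z.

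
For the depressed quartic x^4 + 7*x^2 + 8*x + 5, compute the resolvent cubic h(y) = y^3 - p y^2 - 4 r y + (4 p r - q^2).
h(y) = y^3 - 7*y^2 - 20*y + 76

Identify coefficients: p = 7, q = 8, r = 5.
Plug into h(y) = y^3 - p y^2 - 4 r y + (4 p r - q^2):
  h(y) = y^3 - (7) y^2 - 4*(5) y + (4*(7)*(5) - (8)^2)
       = y^3 + (-7) y^2 + (-20) y + (76).
Simplifying: h(y) = y^3 - 7*y^2 - 20*y + 76.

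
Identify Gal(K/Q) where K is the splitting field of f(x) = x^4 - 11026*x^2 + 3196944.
Gal(K/Q) = Z/2Z (cyclic of order 2)

f factors as (x^2 - 298)(x^2 - 10728), so the splitting field is K = Q(sqrt(298), sqrt(10728)). The squarefree part of 298 is 298 and the squarefree part of 10728 is also 298, so sqrt(298) and sqrt(10728) are both rational multiples of sqrt(298). Hence Q(sqrt(298)) = Q(sqrt(10728)) = Q(sqrt(298)), and the splitting field collapses to a single degree-2 extension with Galois group Z/2Z.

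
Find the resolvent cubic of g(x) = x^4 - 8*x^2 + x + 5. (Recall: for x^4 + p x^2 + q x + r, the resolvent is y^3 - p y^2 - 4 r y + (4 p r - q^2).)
h(y) = y^3 + 8*y^2 - 20*y - 161

Identify coefficients: p = -8, q = 1, r = 5.
Plug into h(y) = y^3 - p y^2 - 4 r y + (4 p r - q^2):
  h(y) = y^3 - (-8) y^2 - 4*(5) y + (4*(-8)*(5) - (1)^2)
       = y^3 + (8) y^2 + (-20) y + (-161).
Simplifying: h(y) = y^3 + 8*y^2 - 20*y - 161.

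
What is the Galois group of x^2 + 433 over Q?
Gal(K/Q) = Z/2Z (cyclic of order 2)

x^2 + 433 is irreducible over Q since -433 is not a rational square. The splitting field Q(sqrt(-433)) has degree 2 over Q, and its unique nontrivial automorphism is sqrt(-433) ↦ -sqrt(-433). Hence Gal(Q(sqrt(-433))/Q) = Z/2Z.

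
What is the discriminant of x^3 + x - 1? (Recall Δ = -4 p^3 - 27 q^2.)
Δ = -31

For a depressed cubic x^3 + p x + q the discriminant is Δ = -4 p^3 - 27 q^2 = -4*(1)^3 - 27*(-1)^2 = -4 - 27 = -31.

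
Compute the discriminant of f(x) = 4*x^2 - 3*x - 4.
Δ = 73

For a quadratic a x^2 + b x + c the discriminant is Δ = b^2 - 4ac = (-3)^2 - 4*(4)*(-4) = 9 - (-64) = 73.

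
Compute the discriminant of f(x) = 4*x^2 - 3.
Δ = 48

For a quadratic a x^2 + b x + c the discriminant is Δ = b^2 - 4ac = (0)^2 - 4*(4)*(-3) = 0 - (-48) = 48.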